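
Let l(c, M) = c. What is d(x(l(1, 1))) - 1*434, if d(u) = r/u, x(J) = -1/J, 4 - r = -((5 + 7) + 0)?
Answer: -450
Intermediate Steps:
r = 16 (r = 4 - (-1)*((5 + 7) + 0) = 4 - (-1)*(12 + 0) = 4 - (-1)*12 = 4 - 1*(-12) = 4 + 12 = 16)
d(u) = 16/u
d(x(l(1, 1))) - 1*434 = 16/((-1/1)) - 1*434 = 16/((-1*1)) - 434 = 16/(-1) - 434 = 16*(-1) - 434 = -16 - 434 = -450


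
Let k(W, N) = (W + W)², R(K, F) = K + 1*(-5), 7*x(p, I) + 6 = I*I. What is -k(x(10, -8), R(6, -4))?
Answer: -13456/49 ≈ -274.61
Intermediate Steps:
x(p, I) = -6/7 + I²/7 (x(p, I) = -6/7 + (I*I)/7 = -6/7 + I²/7)
R(K, F) = -5 + K (R(K, F) = K - 5 = -5 + K)
k(W, N) = 4*W² (k(W, N) = (2*W)² = 4*W²)
-k(x(10, -8), R(6, -4)) = -4*(-6/7 + (⅐)*(-8)²)² = -4*(-6/7 + (⅐)*64)² = -4*(-6/7 + 64/7)² = -4*(58/7)² = -4*3364/49 = -1*13456/49 = -13456/49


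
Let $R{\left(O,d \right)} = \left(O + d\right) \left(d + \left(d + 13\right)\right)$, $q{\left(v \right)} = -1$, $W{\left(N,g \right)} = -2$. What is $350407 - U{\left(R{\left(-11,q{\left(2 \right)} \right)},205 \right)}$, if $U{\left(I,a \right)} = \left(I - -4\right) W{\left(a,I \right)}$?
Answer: $350151$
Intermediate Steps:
$R{\left(O,d \right)} = \left(13 + 2 d\right) \left(O + d\right)$ ($R{\left(O,d \right)} = \left(O + d\right) \left(d + \left(13 + d\right)\right) = \left(O + d\right) \left(13 + 2 d\right) = \left(13 + 2 d\right) \left(O + d\right)$)
$U{\left(I,a \right)} = -8 - 2 I$ ($U{\left(I,a \right)} = \left(I - -4\right) \left(-2\right) = \left(I + 4\right) \left(-2\right) = \left(4 + I\right) \left(-2\right) = -8 - 2 I$)
$350407 - U{\left(R{\left(-11,q{\left(2 \right)} \right)},205 \right)} = 350407 - \left(-8 - 2 \left(2 \left(-1\right)^{2} + 13 \left(-11\right) + 13 \left(-1\right) + 2 \left(-11\right) \left(-1\right)\right)\right) = 350407 - \left(-8 - 2 \left(2 \cdot 1 - 143 - 13 + 22\right)\right) = 350407 - \left(-8 - 2 \left(2 - 143 - 13 + 22\right)\right) = 350407 - \left(-8 - -264\right) = 350407 - \left(-8 + 264\right) = 350407 - 256 = 350151$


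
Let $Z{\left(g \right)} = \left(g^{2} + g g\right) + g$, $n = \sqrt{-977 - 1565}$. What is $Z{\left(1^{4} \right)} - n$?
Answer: $3 - i \sqrt{2542} \approx 3.0 - 50.418 i$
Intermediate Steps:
$n = i \sqrt{2542}$ ($n = \sqrt{-2542} = i \sqrt{2542} \approx 50.418 i$)
$Z{\left(g \right)} = g + 2 g^{2}$ ($Z{\left(g \right)} = \left(g^{2} + g^{2}\right) + g = 2 g^{2} + g = g + 2 g^{2}$)
$Z{\left(1^{4} \right)} - n = 1^{4} \left(1 + 2 \cdot 1^{4}\right) - i \sqrt{2542} = 1 \left(1 + 2 \cdot 1\right) - i \sqrt{2542} = 1 \left(1 + 2\right) - i \sqrt{2542} = 1 \cdot 3 - i \sqrt{2542} = 3 - i \sqrt{2542}$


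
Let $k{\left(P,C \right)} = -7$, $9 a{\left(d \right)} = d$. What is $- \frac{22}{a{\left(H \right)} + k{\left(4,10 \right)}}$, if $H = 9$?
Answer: $\frac{11}{3} \approx 3.6667$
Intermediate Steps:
$a{\left(d \right)} = \frac{d}{9}$
$- \frac{22}{a{\left(H \right)} + k{\left(4,10 \right)}} = - \frac{22}{\frac{1}{9} \cdot 9 - 7} = - \frac{22}{1 - 7} = - \frac{22}{-6} = \left(-22\right) \left(- \frac{1}{6}\right) = \frac{11}{3}$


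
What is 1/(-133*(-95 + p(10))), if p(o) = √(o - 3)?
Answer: 5/63126 + √7/1199394 ≈ 8.1413e-5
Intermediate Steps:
p(o) = √(-3 + o)
1/(-133*(-95 + p(10))) = 1/(-133*(-95 + √(-3 + 10))) = 1/(-133*(-95 + √7)) = 1/(12635 - 133*√7)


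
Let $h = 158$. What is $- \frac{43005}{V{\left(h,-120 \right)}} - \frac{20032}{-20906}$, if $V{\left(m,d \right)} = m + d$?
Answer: $- \frac{449150657}{397214} \approx -1130.8$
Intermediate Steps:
$V{\left(m,d \right)} = d + m$
$- \frac{43005}{V{\left(h,-120 \right)}} - \frac{20032}{-20906} = - \frac{43005}{-120 + 158} - \frac{20032}{-20906} = - \frac{43005}{38} - - \frac{10016}{10453} = \left(-43005\right) \frac{1}{38} + \frac{10016}{10453} = - \frac{43005}{38} + \frac{10016}{10453} = - \frac{449150657}{397214}$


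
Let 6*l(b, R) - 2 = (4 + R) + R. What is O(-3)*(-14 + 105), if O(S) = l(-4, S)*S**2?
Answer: 0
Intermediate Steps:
l(b, R) = 1 + R/3 (l(b, R) = 1/3 + ((4 + R) + R)/6 = 1/3 + (4 + 2*R)/6 = 1/3 + (2/3 + R/3) = 1 + R/3)
O(S) = S**2*(1 + S/3) (O(S) = (1 + S/3)*S**2 = S**2*(1 + S/3))
O(-3)*(-14 + 105) = ((1/3)*(-3)**2*(3 - 3))*(-14 + 105) = ((1/3)*9*0)*91 = 0*91 = 0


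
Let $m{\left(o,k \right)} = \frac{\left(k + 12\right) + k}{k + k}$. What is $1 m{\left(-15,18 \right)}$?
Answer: $\frac{4}{3} \approx 1.3333$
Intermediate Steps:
$m{\left(o,k \right)} = \frac{12 + 2 k}{2 k}$ ($m{\left(o,k \right)} = \frac{\left(12 + k\right) + k}{2 k} = \left(12 + 2 k\right) \frac{1}{2 k} = \frac{12 + 2 k}{2 k}$)
$1 m{\left(-15,18 \right)} = 1 \frac{6 + 18}{18} = 1 \cdot \frac{1}{18} \cdot 24 = 1 \cdot \frac{4}{3} = \frac{4}{3}$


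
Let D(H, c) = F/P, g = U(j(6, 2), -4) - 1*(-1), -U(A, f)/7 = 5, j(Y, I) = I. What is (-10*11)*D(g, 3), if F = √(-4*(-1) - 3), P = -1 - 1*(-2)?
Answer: -110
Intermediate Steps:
U(A, f) = -35 (U(A, f) = -7*5 = -35)
P = 1 (P = -1 + 2 = 1)
g = -34 (g = -35 - 1*(-1) = -35 + 1 = -34)
F = 1 (F = √(4 - 3) = √1 = 1)
D(H, c) = 1 (D(H, c) = 1/1 = 1*1 = 1)
(-10*11)*D(g, 3) = -10*11*1 = -110*1 = -110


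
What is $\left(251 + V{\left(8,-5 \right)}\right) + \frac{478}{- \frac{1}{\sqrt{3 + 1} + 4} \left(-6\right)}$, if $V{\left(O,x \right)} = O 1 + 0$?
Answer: $737$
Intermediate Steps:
$V{\left(O,x \right)} = O$ ($V{\left(O,x \right)} = O + 0 = O$)
$\left(251 + V{\left(8,-5 \right)}\right) + \frac{478}{- \frac{1}{\sqrt{3 + 1} + 4} \left(-6\right)} = \left(251 + 8\right) + \frac{478}{- \frac{1}{\sqrt{3 + 1} + 4} \left(-6\right)} = 259 + \frac{478}{- \frac{1}{\sqrt{4} + 4} \left(-6\right)} = 259 + \frac{478}{- \frac{1}{2 + 4} \left(-6\right)} = 259 + \frac{478}{- \frac{1}{6} \left(-6\right)} = 259 + \frac{478}{\left(-1\right) \frac{1}{6} \left(-6\right)} = 259 + \frac{478}{\left(- \frac{1}{6}\right) \left(-6\right)} = 259 + \frac{478}{1} = 259 + 478 \cdot 1 = 259 + 478 = 737$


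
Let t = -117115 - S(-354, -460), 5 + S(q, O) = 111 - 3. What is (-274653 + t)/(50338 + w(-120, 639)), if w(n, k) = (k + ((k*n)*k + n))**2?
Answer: -391871/2400804102046339 ≈ -1.6322e-10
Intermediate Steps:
S(q, O) = 103 (S(q, O) = -5 + (111 - 3) = -5 + 108 = 103)
t = -117218 (t = -117115 - 1*103 = -117115 - 103 = -117218)
w(n, k) = (k + n + n*k**2)**2 (w(n, k) = (k + (n*k**2 + n))**2 = (k + (n + n*k**2))**2 = (k + n + n*k**2)**2)
(-274653 + t)/(50338 + w(-120, 639)) = (-274653 - 117218)/(50338 + (639 - 120 - 120*639**2)**2) = -391871/(50338 + (639 - 120 - 120*408321)**2) = -391871/(50338 + (639 - 120 - 48998520)**2) = -391871/(50338 + (-48998001)**2) = -391871/(50338 + 2400804101996001) = -391871/2400804102046339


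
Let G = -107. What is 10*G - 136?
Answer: -1206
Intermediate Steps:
10*G - 136 = 10*(-107) - 136 = -1070 - 136 = -1206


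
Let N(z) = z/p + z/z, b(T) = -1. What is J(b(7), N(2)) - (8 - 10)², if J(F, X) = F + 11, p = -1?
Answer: 6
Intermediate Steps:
N(z) = 1 - z (N(z) = z/(-1) + z/z = z*(-1) + 1 = -z + 1 = 1 - z)
J(F, X) = 11 + F
J(b(7), N(2)) - (8 - 10)² = (11 - 1) - (8 - 10)² = 10 - 1*(-2)² = 10 - 1*4 = 10 - 4 = 6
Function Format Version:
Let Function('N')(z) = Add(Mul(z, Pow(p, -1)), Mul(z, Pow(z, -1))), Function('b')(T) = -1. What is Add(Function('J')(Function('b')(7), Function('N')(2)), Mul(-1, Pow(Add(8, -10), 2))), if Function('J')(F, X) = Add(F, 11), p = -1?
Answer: 6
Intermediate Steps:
Function('N')(z) = Add(1, Mul(-1, z)) (Function('N')(z) = Add(Mul(z, Pow(-1, -1)), Mul(z, Pow(z, -1))) = Add(Mul(z, -1), 1) = Add(Mul(-1, z), 1) = Add(1, Mul(-1, z)))
Function('J')(F, X) = Add(11, F)
Add(Function('J')(Function('b')(7), Function('N')(2)), Mul(-1, Pow(Add(8, -10), 2))) = Add(Add(11, -1), Mul(-1, Pow(Add(8, -10), 2))) = Add(10, Mul(-1, Pow(-2, 2))) = Add(10, Mul(-1, 4)) = Add(10, -4) = 6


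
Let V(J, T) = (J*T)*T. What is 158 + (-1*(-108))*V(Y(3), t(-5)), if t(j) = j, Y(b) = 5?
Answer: 13658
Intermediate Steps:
V(J, T) = J*T²
158 + (-1*(-108))*V(Y(3), t(-5)) = 158 + (-1*(-108))*(5*(-5)²) = 158 + 108*(5*25) = 158 + 108*125 = 158 + 13500 = 13658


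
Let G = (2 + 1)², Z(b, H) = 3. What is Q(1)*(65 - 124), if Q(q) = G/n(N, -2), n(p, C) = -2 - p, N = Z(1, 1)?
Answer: 531/5 ≈ 106.20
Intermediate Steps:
N = 3
G = 9 (G = 3² = 9)
Q(q) = -9/5 (Q(q) = 9/(-2 - 1*3) = 9/(-2 - 3) = 9/(-5) = 9*(-⅕) = -9/5)
Q(1)*(65 - 124) = -9*(65 - 124)/5 = -9/5*(-59) = 531/5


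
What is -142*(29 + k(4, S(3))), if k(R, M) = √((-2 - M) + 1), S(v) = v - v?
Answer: -4118 - 142*I ≈ -4118.0 - 142.0*I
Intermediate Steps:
S(v) = 0
k(R, M) = √(-1 - M)
-142*(29 + k(4, S(3))) = -142*(29 + √(-1 - 1*0)) = -142*(29 + √(-1 + 0)) = -142*(29 + √(-1)) = -142*(29 + I) = -4118 - 142*I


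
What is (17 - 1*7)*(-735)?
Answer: -7350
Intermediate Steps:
(17 - 1*7)*(-735) = (17 - 7)*(-735) = 10*(-735) = -7350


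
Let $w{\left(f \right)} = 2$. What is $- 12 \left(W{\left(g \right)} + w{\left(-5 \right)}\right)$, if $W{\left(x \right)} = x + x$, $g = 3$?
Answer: $-96$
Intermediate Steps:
$W{\left(x \right)} = 2 x$
$- 12 \left(W{\left(g \right)} + w{\left(-5 \right)}\right) = - 12 \left(2 \cdot 3 + 2\right) = - 12 \left(6 + 2\right) = \left(-12\right) 8 = -96$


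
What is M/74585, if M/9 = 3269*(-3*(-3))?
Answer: 37827/10655 ≈ 3.5502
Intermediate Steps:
M = 264789 (M = 9*(3269*(-3*(-3))) = 9*(3269*9) = 9*29421 = 264789)
M/74585 = 264789/74585 = 264789*(1/74585) = 37827/10655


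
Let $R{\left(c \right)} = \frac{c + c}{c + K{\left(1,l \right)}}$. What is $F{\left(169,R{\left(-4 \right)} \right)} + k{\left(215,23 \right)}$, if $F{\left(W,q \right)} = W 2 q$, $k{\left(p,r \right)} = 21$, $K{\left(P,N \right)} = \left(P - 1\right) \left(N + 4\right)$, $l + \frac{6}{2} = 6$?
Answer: $697$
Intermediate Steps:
$l = 3$ ($l = -3 + 6 = 3$)
$K{\left(P,N \right)} = \left(-1 + P\right) \left(4 + N\right)$
$R{\left(c \right)} = 2$ ($R{\left(c \right)} = \frac{c + c}{c + \left(-4 - 3 + 4 \cdot 1 + 3 \cdot 1\right)} = \frac{2 c}{c + \left(-4 - 3 + 4 + 3\right)} = \frac{2 c}{c + 0} = \frac{2 c}{c} = 2$)
$F{\left(W,q \right)} = 2 W q$
$F{\left(169,R{\left(-4 \right)} \right)} + k{\left(215,23 \right)} = 2 \cdot 169 \cdot 2 + 21 = 676 + 21 = 697$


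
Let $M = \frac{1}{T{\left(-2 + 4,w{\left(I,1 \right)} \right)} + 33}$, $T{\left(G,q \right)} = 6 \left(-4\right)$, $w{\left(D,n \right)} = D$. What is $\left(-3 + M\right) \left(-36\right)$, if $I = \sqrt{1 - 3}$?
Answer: $104$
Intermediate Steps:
$I = i \sqrt{2}$ ($I = \sqrt{-2} = i \sqrt{2} \approx 1.4142 i$)
$T{\left(G,q \right)} = -24$
$M = \frac{1}{9}$ ($M = \frac{1}{-24 + 33} = \frac{1}{9} \approx 0.11111$)
$\left(-3 + M\right) \left(-36\right) = \left(-3 + \frac{1}{9}\right) \left(-36\right) = \left(- \frac{26}{9}\right) \left(-36\right) = 104$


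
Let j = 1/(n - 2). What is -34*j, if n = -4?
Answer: 17/3 ≈ 5.6667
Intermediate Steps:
j = -1/6 (j = 1/(-4 - 2) = 1/(-6) = -1/6 ≈ -0.16667)
-34*j = -34*(-1/6) = 17/3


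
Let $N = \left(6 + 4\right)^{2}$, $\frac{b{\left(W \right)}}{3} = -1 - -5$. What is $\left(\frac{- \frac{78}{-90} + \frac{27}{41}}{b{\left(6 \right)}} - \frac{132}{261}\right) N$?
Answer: $- \frac{405190}{10701} \approx -37.865$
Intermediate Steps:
$b{\left(W \right)} = 12$ ($b{\left(W \right)} = 3 \left(-1 - -5\right) = 3 \left(-1 + 5\right) = 3 \cdot 4 = 12$)
$N = 100$ ($N = 10^{2} = 100$)
$\left(\frac{- \frac{78}{-90} + \frac{27}{41}}{b{\left(6 \right)}} - \frac{132}{261}\right) N = \left(\frac{- \frac{78}{-90} + \frac{27}{41}}{12} - \frac{132}{261}\right) 100 = \left(\left(\left(-78\right) \left(- \frac{1}{90}\right) + 27 \cdot \frac{1}{41}\right) \frac{1}{12} - \frac{44}{87}\right) 100 = \left(\left(\frac{13}{15} + \frac{27}{41}\right) \frac{1}{12} - \frac{44}{87}\right) 100 = \left(\frac{938}{615} \cdot \frac{1}{12} - \frac{44}{87}\right) 100 = \left(\frac{469}{3690} - \frac{44}{87}\right) 100 = \left(- \frac{40519}{107010}\right) 100 = - \frac{405190}{10701}$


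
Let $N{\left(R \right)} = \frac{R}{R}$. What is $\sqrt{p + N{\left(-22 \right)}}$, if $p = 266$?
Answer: $\sqrt{267} \approx 16.34$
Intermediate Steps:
$N{\left(R \right)} = 1$
$\sqrt{p + N{\left(-22 \right)}} = \sqrt{266 + 1} = \sqrt{267}$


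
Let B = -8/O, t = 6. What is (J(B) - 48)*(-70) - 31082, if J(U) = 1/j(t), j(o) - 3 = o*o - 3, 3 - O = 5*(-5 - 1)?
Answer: -499031/18 ≈ -27724.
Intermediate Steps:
O = 33 (O = 3 - 5*(-5 - 1) = 3 - 5*(-6) = 3 - 1*(-30) = 3 + 30 = 33)
j(o) = o² (j(o) = 3 + (o*o - 3) = 3 + (o² - 3) = 3 + (-3 + o²) = o²)
B = -8/33 ≈ -0.24242
J(U) = 1/36 (J(U) = 1/(6²) = 1/36)
(J(B) - 48)*(-70) - 31082 = (1/36 - 48)*(-70) - 31082 = -1727/36*(-70) - 31082 = 60445/18 - 31082 = -499031/18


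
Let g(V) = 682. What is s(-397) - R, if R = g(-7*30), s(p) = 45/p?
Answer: -270799/397 ≈ -682.11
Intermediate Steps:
R = 682
s(-397) - R = 45/(-397) - 1*682 = 45*(-1/397) - 682 = -45/397 - 682 = -270799/397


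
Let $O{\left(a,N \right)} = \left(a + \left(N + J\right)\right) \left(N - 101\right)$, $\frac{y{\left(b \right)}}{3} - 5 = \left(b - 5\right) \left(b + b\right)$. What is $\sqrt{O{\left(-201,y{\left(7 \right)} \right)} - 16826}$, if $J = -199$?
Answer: $52 i \sqrt{6} \approx 127.37 i$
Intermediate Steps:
$y{\left(b \right)} = 15 + 6 b \left(-5 + b\right)$ ($y{\left(b \right)} = 15 + 3 \left(b - 5\right) \left(b + b\right) = 15 + 3 \left(-5 + b\right) 2 b = 15 + 3 \cdot 2 b \left(-5 + b\right) = 15 + 6 b \left(-5 + b\right)$)
$O{\left(a,N \right)} = \left(-101 + N\right) \left(-199 + N + a\right)$ ($O{\left(a,N \right)} = \left(a + \left(N - 199\right)\right) \left(N - 101\right) = \left(a + \left(-199 + N\right)\right) \left(-101 + N\right) = \left(-199 + N + a\right) \left(-101 + N\right) = \left(-101 + N\right) \left(-199 + N + a\right)$)
$\sqrt{O{\left(-201,y{\left(7 \right)} \right)} - 16826} = \sqrt{\left(20099 + \left(15 - 210 + 6 \cdot 7^{2}\right)^{2} - 300 \left(15 - 210 + 6 \cdot 7^{2}\right) - -20301 + \left(15 - 210 + 6 \cdot 7^{2}\right) \left(-201\right)\right) - 16826} = \sqrt{\left(20099 + \left(15 - 210 + 6 \cdot 49\right)^{2} - 300 \left(15 - 210 + 6 \cdot 49\right) + 20301 + \left(15 - 210 + 6 \cdot 49\right) \left(-201\right)\right) - 16826} = \sqrt{\left(20099 + \left(15 - 210 + 294\right)^{2} - 300 \left(15 - 210 + 294\right) + 20301 + \left(15 - 210 + 294\right) \left(-201\right)\right) - 16826} = \sqrt{\left(20099 + 99^{2} - 29700 + 20301 + 99 \left(-201\right)\right) - 16826} = \sqrt{\left(20099 + 9801 - 29700 + 20301 - 19899\right) - 16826} = \sqrt{602 - 16826} = \sqrt{-16224} = 52 i \sqrt{6}$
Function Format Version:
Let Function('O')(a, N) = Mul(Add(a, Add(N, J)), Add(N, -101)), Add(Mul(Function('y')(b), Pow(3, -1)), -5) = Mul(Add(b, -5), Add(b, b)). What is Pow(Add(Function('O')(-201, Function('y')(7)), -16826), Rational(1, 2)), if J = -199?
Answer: Mul(52, I, Pow(6, Rational(1, 2))) ≈ Mul(127.37, I)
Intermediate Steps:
Function('y')(b) = Add(15, Mul(6, b, Add(-5, b))) (Function('y')(b) = Add(15, Mul(3, Mul(Add(b, -5), Add(b, b)))) = Add(15, Mul(3, Mul(Add(-5, b), Mul(2, b)))) = Add(15, Mul(3, Mul(2, b, Add(-5, b)))) = Add(15, Mul(6, b, Add(-5, b))))
Function('O')(a, N) = Mul(Add(-101, N), Add(-199, N, a)) (Function('O')(a, N) = Mul(Add(a, Add(N, -199)), Add(N, -101)) = Mul(Add(a, Add(-199, N)), Add(-101, N)) = Mul(Add(-199, N, a), Add(-101, N)) = Mul(Add(-101, N), Add(-199, N, a)))
Pow(Add(Function('O')(-201, Function('y')(7)), -16826), Rational(1, 2)) = Pow(Add(Add(20099, Pow(Add(15, Mul(-30, 7), Mul(6, Pow(7, 2))), 2), Mul(-300, Add(15, Mul(-30, 7), Mul(6, Pow(7, 2)))), Mul(-101, -201), Mul(Add(15, Mul(-30, 7), Mul(6, Pow(7, 2))), -201)), -16826), Rational(1, 2)) = Pow(Add(Add(20099, Pow(Add(15, -210, Mul(6, 49)), 2), Mul(-300, Add(15, -210, Mul(6, 49))), 20301, Mul(Add(15, -210, Mul(6, 49)), -201)), -16826), Rational(1, 2)) = Pow(Add(Add(20099, Pow(Add(15, -210, 294), 2), Mul(-300, Add(15, -210, 294)), 20301, Mul(Add(15, -210, 294), -201)), -16826), Rational(1, 2)) = Pow(Add(Add(20099, Pow(99, 2), Mul(-300, 99), 20301, Mul(99, -201)), -16826), Rational(1, 2)) = Pow(Add(Add(20099, 9801, -29700, 20301, -19899), -16826), Rational(1, 2)) = Pow(Add(602, -16826), Rational(1, 2)) = Pow(-16224, Rational(1, 2)) = Mul(52, I, Pow(6, Rational(1, 2)))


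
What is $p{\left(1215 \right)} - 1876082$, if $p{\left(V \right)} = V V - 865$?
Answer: $-400722$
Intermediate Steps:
$p{\left(V \right)} = -865 + V^{2}$ ($p{\left(V \right)} = V^{2} - 865 = -865 + V^{2}$)
$p{\left(1215 \right)} - 1876082 = \left(-865 + 1215^{2}\right) - 1876082 = \left(-865 + 1476225\right) - 1876082 = 1475360 - 1876082 = -400722$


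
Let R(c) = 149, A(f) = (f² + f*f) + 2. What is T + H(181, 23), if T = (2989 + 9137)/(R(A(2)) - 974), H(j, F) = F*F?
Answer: 141433/275 ≈ 514.30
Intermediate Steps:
A(f) = 2 + 2*f² (A(f) = (f² + f²) + 2 = 2*f² + 2 = 2 + 2*f²)
H(j, F) = F²
T = -4042/275 (T = (2989 + 9137)/(149 - 974) = 12126/(-825) = 12126*(-1/825) = -4042/275 ≈ -14.698)
T + H(181, 23) = -4042/275 + 23² = -4042/275 + 529 = 141433/275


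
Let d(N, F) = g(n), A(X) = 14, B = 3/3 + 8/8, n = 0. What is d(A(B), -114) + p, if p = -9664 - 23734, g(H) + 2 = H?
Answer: -33400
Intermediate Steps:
g(H) = -2 + H
B = 2 (B = 3*(1/3) + 8*(1/8) = 1 + 1 = 2)
d(N, F) = -2 (d(N, F) = -2 + 0 = -2)
p = -33398
d(A(B), -114) + p = -2 - 33398 = -33400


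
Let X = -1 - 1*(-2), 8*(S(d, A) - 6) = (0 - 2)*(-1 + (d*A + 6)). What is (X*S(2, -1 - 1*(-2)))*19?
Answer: 323/4 ≈ 80.750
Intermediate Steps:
S(d, A) = 19/4 - A*d/4 (S(d, A) = 6 + ((0 - 2)*(-1 + (d*A + 6)))/8 = 6 + (-2*(-1 + (A*d + 6)))/8 = 6 + (-2*(-1 + (6 + A*d)))/8 = 6 + (-2*(5 + A*d))/8 = 6 + (-10 - 2*A*d)/8 = 6 + (-5/4 - A*d/4) = 19/4 - A*d/4)
X = 1 (X = -1 + 2 = 1)
(X*S(2, -1 - 1*(-2)))*19 = (1*(19/4 - 1/4*(-1 - 1*(-2))*2))*19 = (1*(19/4 - 1/4*(-1 + 2)*2))*19 = (1*(19/4 - 1/4*1*2))*19 = (1*(19/4 - 1/2))*19 = (1*(17/4))*19 = (17/4)*19 = 323/4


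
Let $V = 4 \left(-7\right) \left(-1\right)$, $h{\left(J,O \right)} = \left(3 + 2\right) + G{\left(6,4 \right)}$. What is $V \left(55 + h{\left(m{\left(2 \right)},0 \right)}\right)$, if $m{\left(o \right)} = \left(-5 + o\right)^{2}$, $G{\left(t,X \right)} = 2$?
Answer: $1736$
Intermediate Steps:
$h{\left(J,O \right)} = 7$ ($h{\left(J,O \right)} = \left(3 + 2\right) + 2 = 5 + 2 = 7$)
$V = 28$ ($V = \left(-28\right) \left(-1\right) = 28$)
$V \left(55 + h{\left(m{\left(2 \right)},0 \right)}\right) = 28 \left(55 + 7\right) = 28 \cdot 62 = 1736$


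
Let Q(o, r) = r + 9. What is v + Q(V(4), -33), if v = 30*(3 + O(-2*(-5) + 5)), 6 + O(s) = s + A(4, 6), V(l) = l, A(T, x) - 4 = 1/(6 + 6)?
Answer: 917/2 ≈ 458.50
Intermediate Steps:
A(T, x) = 49/12 (A(T, x) = 4 + 1/(6 + 6) = 4 + 1/12 = 49/12)
Q(o, r) = 9 + r
O(s) = -23/12 + s (O(s) = -6 + (s + 49/12) = -6 + (49/12 + s) = -23/12 + s)
v = 965/2 (v = 30*(3 + (-23/12 + (-2*(-5) + 5))) = 30*(3 + (-23/12 + (10 + 5))) = 30*(3 + (-23/12 + 15)) = 30*(3 + 157/12) = 30*(193/12) = 965/2 ≈ 482.50)
v + Q(V(4), -33) = 965/2 + (9 - 33) = 965/2 - 24 = 917/2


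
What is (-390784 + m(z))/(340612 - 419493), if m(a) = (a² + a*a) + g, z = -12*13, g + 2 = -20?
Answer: 342134/78881 ≈ 4.3373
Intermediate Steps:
g = -22 (g = -2 - 20 = -22)
z = -156
m(a) = -22 + 2*a² (m(a) = (a² + a*a) - 22 = (a² + a²) - 22 = 2*a² - 22 = -22 + 2*a²)
(-390784 + m(z))/(340612 - 419493) = (-390784 + (-22 + 2*(-156)²))/(340612 - 419493) = (-390784 + (-22 + 2*24336))/(-78881) = (-390784 + (-22 + 48672))*(-1/78881) = (-390784 + 48650)*(-1/78881) = -342134*(-1/78881) = 342134/78881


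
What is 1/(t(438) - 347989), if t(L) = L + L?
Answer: -1/347113 ≈ -2.8809e-6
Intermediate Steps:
t(L) = 2*L
1/(t(438) - 347989) = 1/(2*438 - 347989) = 1/(876 - 347989) = 1/(-347113) = -1/347113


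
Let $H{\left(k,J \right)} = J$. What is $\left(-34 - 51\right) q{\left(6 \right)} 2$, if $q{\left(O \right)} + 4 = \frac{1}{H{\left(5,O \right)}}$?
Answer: $\frac{1955}{3} \approx 651.67$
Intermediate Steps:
$q{\left(O \right)} = -4 + \frac{1}{O}$
$\left(-34 - 51\right) q{\left(6 \right)} 2 = \left(-34 - 51\right) \left(-4 + \frac{1}{6}\right) 2 = - 85 \left(-4 + \frac{1}{6}\right) 2 = - 85 \left(\left(- \frac{23}{6}\right) 2\right) = \left(-85\right) \left(- \frac{23}{3}\right) = \frac{1955}{3}$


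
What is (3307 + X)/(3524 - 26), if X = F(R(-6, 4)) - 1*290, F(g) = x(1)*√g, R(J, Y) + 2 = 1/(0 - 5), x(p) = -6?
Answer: 3017/3498 - I*√55/2915 ≈ 0.86249 - 0.0025441*I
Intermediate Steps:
R(J, Y) = -11/5 (R(J, Y) = -2 + 1/(0 - 5) = -2 + 1/(-5) = -2 - ⅕ = -11/5)
F(g) = -6*√g
X = -290 - 6*I*√55/5 (X = -6*I*√55/5 - 1*290 = -6*I*√55/5 - 290 = -290 - 6*I*√55/5 ≈ -290.0 - 8.8994*I)
(3307 + X)/(3524 - 26) = (3307 + (-290 - 6*I*√55/5))/(3524 - 26) = (3017 - 6*I*√55/5)/3498 = (3017 - 6*I*√55/5)*(1/3498) = 3017/3498 - I*√55/2915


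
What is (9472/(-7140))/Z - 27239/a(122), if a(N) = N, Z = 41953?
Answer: -2039822902991/9136104810 ≈ -223.27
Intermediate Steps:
(9472/(-7140))/Z - 27239/a(122) = (9472/(-7140))/41953 - 27239/122 = (9472*(-1/7140))*(1/41953) - 27239*1/122 = -2368/1785*1/41953 - 27239/122 = -2368/74886105 - 27239/122 = -2039822902991/9136104810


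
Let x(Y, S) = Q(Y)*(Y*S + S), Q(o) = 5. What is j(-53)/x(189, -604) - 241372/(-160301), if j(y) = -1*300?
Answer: 1385473439/919807138 ≈ 1.5063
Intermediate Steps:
j(y) = -300
x(Y, S) = 5*S + 5*S*Y (x(Y, S) = 5*(Y*S + S) = 5*(S*Y + S) = 5*(S + S*Y) = 5*S + 5*S*Y)
j(-53)/x(189, -604) - 241372/(-160301) = -300*(-1/(3020*(1 + 189))) - 241372/(-160301) = -300/(5*(-604)*190) - 241372*(-1/160301) = -300/(-573800) + 241372/160301 = -300*(-1/573800) + 241372/160301 = 3/5738 + 241372/160301 = 1385473439/919807138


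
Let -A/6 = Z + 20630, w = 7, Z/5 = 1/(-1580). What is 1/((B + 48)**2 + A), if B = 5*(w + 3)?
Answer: -158/18039805 ≈ -8.7584e-6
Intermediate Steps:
Z = -1/316 (Z = 5/(-1580) = 5*(-1/1580) = -1/316 ≈ -0.0031646)
A = -19557237/158 (A = -6*(-1/316 + 20630) = -6*6519079/316 = -19557237/158 ≈ -1.2378e+5)
B = 50 (B = 5*(7 + 3) = 5*10 = 50)
1/((B + 48)**2 + A) = 1/((50 + 48)**2 - 19557237/158) = 1/(98**2 - 19557237/158) = 1/(9604 - 19557237/158) = 1/(-18039805/158) = -158/18039805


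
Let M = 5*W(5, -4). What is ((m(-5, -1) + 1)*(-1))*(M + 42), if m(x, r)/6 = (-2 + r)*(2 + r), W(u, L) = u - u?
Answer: 714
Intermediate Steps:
W(u, L) = 0
m(x, r) = 6*(-2 + r)*(2 + r) (m(x, r) = 6*((-2 + r)*(2 + r)) = 6*(-2 + r)*(2 + r))
M = 0 (M = 5*0 = 0)
((m(-5, -1) + 1)*(-1))*(M + 42) = (((-24 + 6*(-1)²) + 1)*(-1))*(0 + 42) = (((-24 + 6*1) + 1)*(-1))*42 = (((-24 + 6) + 1)*(-1))*42 = ((-18 + 1)*(-1))*42 = -17*(-1)*42 = 17*42 = 714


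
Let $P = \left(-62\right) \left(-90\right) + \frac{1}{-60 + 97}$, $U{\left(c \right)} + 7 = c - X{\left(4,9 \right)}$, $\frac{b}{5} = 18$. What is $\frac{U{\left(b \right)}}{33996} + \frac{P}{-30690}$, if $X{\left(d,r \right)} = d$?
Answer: $- \frac{1154856881}{6433912980} \approx -0.1795$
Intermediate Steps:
$b = 90$ ($b = 5 \cdot 18 = 90$)
$U{\left(c \right)} = -11 + c$ ($U{\left(c \right)} = -7 + \left(c - 4\right) = -7 + \left(-4 + c\right) = -11 + c$)
$P = \frac{206461}{37}$ ($P = 5580 + \frac{1}{37} = \frac{206461}{37} \approx 5580.0$)
$\frac{U{\left(b \right)}}{33996} + \frac{P}{-30690} = \frac{-11 + 90}{33996} + \frac{206461}{37 \left(-30690\right)} = 79 \cdot \frac{1}{33996} + \frac{206461}{37} \left(- \frac{1}{30690}\right) = \frac{79}{33996} - \frac{206461}{1135530} = - \frac{1154856881}{6433912980}$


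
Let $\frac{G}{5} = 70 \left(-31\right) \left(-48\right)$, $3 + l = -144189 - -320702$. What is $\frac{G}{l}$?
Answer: $\frac{52080}{17651} \approx 2.9505$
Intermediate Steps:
$l = 176510$ ($l = -3 - -176513 = -3 + \left(-144189 + 320702\right) = -3 + 176513 = 176510$)
$G = 520800$ ($G = 5 \cdot 70 \left(-31\right) \left(-48\right) = 5 \left(\left(-2170\right) \left(-48\right)\right) = 5 \cdot 104160 = 520800$)
$\frac{G}{l} = \frac{520800}{176510} = 520800 \cdot \frac{1}{176510} = \frac{52080}{17651}$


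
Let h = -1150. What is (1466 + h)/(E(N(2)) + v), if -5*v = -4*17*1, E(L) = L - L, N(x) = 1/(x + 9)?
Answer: 395/17 ≈ 23.235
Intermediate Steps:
N(x) = 1/(9 + x)
E(L) = 0
v = 68/5 (v = -(-4*17)/5 = -(-68)/5 = -⅕*(-68) = 68/5 ≈ 13.600)
(1466 + h)/(E(N(2)) + v) = (1466 - 1150)/(0 + 68/5) = 316/(68/5) = 316*(5/68) = 395/17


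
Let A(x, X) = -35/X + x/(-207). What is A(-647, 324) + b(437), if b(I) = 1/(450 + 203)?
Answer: 14691463/4866156 ≈ 3.0191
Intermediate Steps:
A(x, X) = -35/X - x/207 (A(x, X) = -35/X + x*(-1/207) = -35/X - x/207)
b(I) = 1/653
A(-647, 324) + b(437) = (-35/324 - 1/207*(-647)) + 1/653 = (-35*1/324 + 647/207) + 1/653 = (-35/324 + 647/207) + 1/653 = 22487/7452 + 1/653 = 14691463/4866156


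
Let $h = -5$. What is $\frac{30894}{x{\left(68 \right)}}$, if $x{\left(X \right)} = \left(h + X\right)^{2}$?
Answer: $\frac{10298}{1323} \approx 7.7838$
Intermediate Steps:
$x{\left(X \right)} = \left(-5 + X\right)^{2}$
$\frac{30894}{x{\left(68 \right)}} = \frac{30894}{\left(-5 + 68\right)^{2}} = \frac{30894}{63^{2}} = \frac{30894}{3969} = 30894 \cdot \frac{1}{3969} = \frac{10298}{1323}$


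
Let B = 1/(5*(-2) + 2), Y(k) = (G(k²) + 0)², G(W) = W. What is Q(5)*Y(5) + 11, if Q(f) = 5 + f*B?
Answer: 21963/8 ≈ 2745.4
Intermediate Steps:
Y(k) = k⁴ (Y(k) = (k² + 0)² = (k²)² = k⁴)
B = -⅛ (B = 1/(-10 + 2) = 1/(-8) = -⅛ ≈ -0.12500)
Q(f) = 5 - f/8 (Q(f) = 5 + f*(-⅛) = 5 - f/8)
Q(5)*Y(5) + 11 = (5 - ⅛*5)*5⁴ + 11 = (5 - 5/8)*625 + 11 = (35/8)*625 + 11 = 21875/8 + 11 = 21963/8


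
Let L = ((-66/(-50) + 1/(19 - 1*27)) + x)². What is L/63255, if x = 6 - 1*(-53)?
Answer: 48312507/843400000 ≈ 0.057283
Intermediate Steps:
x = 59 (x = 6 + 53 = 59)
L = 144937521/40000 (L = ((-66/(-50) + 1/(19 - 1*27)) + 59)² = ((-66*(-1/50) + 1/(19 - 27)) + 59)² = ((33/25 + 1/(-8)) + 59)² = ((33/25 + 1*(-⅛)) + 59)² = ((33/25 - ⅛) + 59)² = (239/200 + 59)² = (12039/200)² = 144937521/40000 ≈ 3623.4)
L/63255 = (144937521/40000)/63255 = (144937521/40000)*(1/63255) = 48312507/843400000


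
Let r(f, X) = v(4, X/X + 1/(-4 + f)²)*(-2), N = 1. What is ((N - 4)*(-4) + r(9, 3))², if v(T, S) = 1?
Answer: 100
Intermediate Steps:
r(f, X) = -2 (r(f, X) = 1*(-2) = -2)
((N - 4)*(-4) + r(9, 3))² = ((1 - 4)*(-4) - 2)² = (-3*(-4) - 2)² = (12 - 2)² = 10² = 100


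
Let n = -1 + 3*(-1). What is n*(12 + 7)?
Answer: -76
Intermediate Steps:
n = -4 (n = -1 - 3 = -4)
n*(12 + 7) = -4*(12 + 7) = -4*19 = -76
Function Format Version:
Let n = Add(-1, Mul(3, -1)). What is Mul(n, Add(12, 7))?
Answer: -76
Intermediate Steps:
n = -4 (n = Add(-1, -3) = -4)
Mul(n, Add(12, 7)) = Mul(-4, Add(12, 7)) = Mul(-4, 19) = -76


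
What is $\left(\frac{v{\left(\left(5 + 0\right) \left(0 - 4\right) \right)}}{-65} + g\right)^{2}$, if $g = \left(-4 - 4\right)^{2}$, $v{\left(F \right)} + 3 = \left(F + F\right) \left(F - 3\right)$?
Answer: $\frac{10517049}{4225} \approx 2489.2$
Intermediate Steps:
$v{\left(F \right)} = -3 + 2 F \left(-3 + F\right)$ ($v{\left(F \right)} = -3 + \left(F + F\right) \left(F - 3\right) = -3 + 2 F \left(-3 + F\right)$)
$g = 64$ ($g = \left(-4 - 4\right)^{2} = \left(-8\right)^{2} = 64$)
$\left(\frac{v{\left(\left(5 + 0\right) \left(0 - 4\right) \right)}}{-65} + g\right)^{2} = \left(\frac{-3 - 6 \left(5 + 0\right) \left(0 - 4\right) + 2 \left(\left(5 + 0\right) \left(0 - 4\right)\right)^{2}}{-65} + 64\right)^{2} = \left(\left(-3 - 6 \cdot 5 \left(-4\right) + 2 \left(5 \left(-4\right)\right)^{2}\right) \left(- \frac{1}{65}\right) + 64\right)^{2} = \left(\left(-3 - -120 + 2 \left(-20\right)^{2}\right) \left(- \frac{1}{65}\right) + 64\right)^{2} = \left(\left(-3 + 120 + 2 \cdot 400\right) \left(- \frac{1}{65}\right) + 64\right)^{2} = \left(\left(-3 + 120 + 800\right) \left(- \frac{1}{65}\right) + 64\right)^{2} = \left(917 \left(- \frac{1}{65}\right) + 64\right)^{2} = \left(- \frac{917}{65} + 64\right)^{2} = \left(\frac{3243}{65}\right)^{2} = \frac{10517049}{4225}$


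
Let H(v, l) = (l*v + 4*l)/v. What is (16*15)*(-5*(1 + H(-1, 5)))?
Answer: 16800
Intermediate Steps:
H(v, l) = (4*l + l*v)/v
(16*15)*(-5*(1 + H(-1, 5))) = (16*15)*(-5*(1 + 5*(4 - 1)/(-1))) = 240*(-5*(1 + 5*(-1)*3)) = 240*(-5*(1 - 15)) = 240*(-5*(-14)) = 240*70 = 16800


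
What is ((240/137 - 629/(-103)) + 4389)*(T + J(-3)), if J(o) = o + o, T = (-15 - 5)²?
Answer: 24445364368/14111 ≈ 1.7324e+6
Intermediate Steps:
T = 400 (T = (-20)² = 400)
J(o) = 2*o
((240/137 - 629/(-103)) + 4389)*(T + J(-3)) = ((240/137 - 629/(-103)) + 4389)*(400 + 2*(-3)) = ((240*(1/137) - 629*(-1/103)) + 4389)*(400 - 6) = ((240/137 + 629/103) + 4389)*394 = (110893/14111 + 4389)*394 = (62044072/14111)*394 = 24445364368/14111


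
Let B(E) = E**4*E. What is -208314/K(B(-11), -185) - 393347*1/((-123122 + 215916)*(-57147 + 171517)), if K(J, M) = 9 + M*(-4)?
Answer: -2210805483687823/7949024485220 ≈ -278.12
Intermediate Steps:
B(E) = E**5
K(J, M) = 9 - 4*M
-208314/K(B(-11), -185) - 393347*1/((-123122 + 215916)*(-57147 + 171517)) = -208314/(9 - 4*(-185)) - 393347*1/((-123122 + 215916)*(-57147 + 171517)) = -208314/(9 + 740) - 393347/(92794*114370) = -208314/749 - 393347/10612849780 = -2210805483687823/7949024485220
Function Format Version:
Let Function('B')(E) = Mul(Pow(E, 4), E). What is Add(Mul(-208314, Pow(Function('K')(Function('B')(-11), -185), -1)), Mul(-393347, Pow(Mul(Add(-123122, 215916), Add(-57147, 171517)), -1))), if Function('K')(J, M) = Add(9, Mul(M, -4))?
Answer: Rational(-2210805483687823, 7949024485220) ≈ -278.12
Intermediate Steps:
Function('B')(E) = Pow(E, 5)
Function('K')(J, M) = Add(9, Mul(-4, M))
Add(Mul(-208314, Pow(Function('K')(Function('B')(-11), -185), -1)), Mul(-393347, Pow(Mul(Add(-123122, 215916), Add(-57147, 171517)), -1))) = Add(Mul(-208314, Pow(Add(9, Mul(-4, -185)), -1)), Mul(-393347, Pow(Mul(Add(-123122, 215916), Add(-57147, 171517)), -1))) = Add(Mul(-208314, Pow(Add(9, 740), -1)), Mul(-393347, Pow(Mul(92794, 114370), -1))) = Add(Mul(-208314, Pow(749, -1)), Mul(-393347, Pow(10612849780, -1))) = Add(Mul(-208314, Rational(1, 749)), Mul(-393347, Rational(1, 10612849780))) = Add(Rational(-208314, 749), Rational(-393347, 10612849780)) = Rational(-2210805483687823, 7949024485220)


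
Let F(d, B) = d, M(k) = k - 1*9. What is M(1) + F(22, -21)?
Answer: 14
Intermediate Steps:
M(k) = -9 + k (M(k) = k - 9 = -9 + k)
M(1) + F(22, -21) = (-9 + 1) + 22 = -8 + 22 = 14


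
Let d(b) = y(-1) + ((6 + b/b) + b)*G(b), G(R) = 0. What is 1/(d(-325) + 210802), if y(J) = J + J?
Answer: 1/210800 ≈ 4.7438e-6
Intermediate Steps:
y(J) = 2*J
d(b) = -2 (d(b) = 2*(-1) + ((6 + b/b) + b)*0 = -2 + ((6 + 1) + b)*0 = -2 + (7 + b)*0 = -2 + 0 = -2)
1/(d(-325) + 210802) = 1/(-2 + 210802) = 1/210800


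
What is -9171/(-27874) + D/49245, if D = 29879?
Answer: 183496163/196093590 ≈ 0.93576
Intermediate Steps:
-9171/(-27874) + D/49245 = -9171/(-27874) + 29879/49245 = -9171*(-1/27874) + 29879*(1/49245) = 9171/27874 + 29879/49245 = 183496163/196093590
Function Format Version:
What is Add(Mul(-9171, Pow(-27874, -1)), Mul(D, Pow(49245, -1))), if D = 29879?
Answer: Rational(183496163, 196093590) ≈ 0.93576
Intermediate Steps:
Add(Mul(-9171, Pow(-27874, -1)), Mul(D, Pow(49245, -1))) = Add(Mul(-9171, Pow(-27874, -1)), Mul(29879, Pow(49245, -1))) = Add(Mul(-9171, Rational(-1, 27874)), Mul(29879, Rational(1, 49245))) = Add(Rational(9171, 27874), Rational(29879, 49245)) = Rational(183496163, 196093590)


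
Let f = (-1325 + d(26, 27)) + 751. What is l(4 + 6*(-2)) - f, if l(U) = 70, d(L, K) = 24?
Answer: 620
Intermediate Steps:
f = -550 (f = (-1325 + 24) + 751 = -1301 + 751 = -550)
l(4 + 6*(-2)) - f = 70 - 1*(-550) = 70 + 550 = 620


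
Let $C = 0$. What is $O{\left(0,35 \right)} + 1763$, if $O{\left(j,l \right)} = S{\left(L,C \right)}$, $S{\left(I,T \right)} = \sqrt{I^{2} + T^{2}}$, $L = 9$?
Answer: $1772$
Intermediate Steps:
$O{\left(j,l \right)} = 9$ ($O{\left(j,l \right)} = \sqrt{9^{2} + 0^{2}} = \sqrt{81 + 0} = \sqrt{81} = 9$)
$O{\left(0,35 \right)} + 1763 = 9 + 1763 = 1772$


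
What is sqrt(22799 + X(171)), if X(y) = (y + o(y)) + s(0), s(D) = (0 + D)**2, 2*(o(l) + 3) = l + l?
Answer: sqrt(23138) ≈ 152.11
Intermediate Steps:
o(l) = -3 + l (o(l) = -3 + (l + l)/2 = -3 + (2*l)/2 = -3 + l)
s(D) = D**2
X(y) = -3 + 2*y (X(y) = (y + (-3 + y)) + 0**2 = (-3 + 2*y) + 0 = -3 + 2*y)
sqrt(22799 + X(171)) = sqrt(22799 + (-3 + 2*171)) = sqrt(22799 + (-3 + 342)) = sqrt(22799 + 339) = sqrt(23138)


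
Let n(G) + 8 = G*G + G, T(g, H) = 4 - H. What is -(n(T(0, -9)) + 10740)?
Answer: -10914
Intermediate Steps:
n(G) = -8 + G + G² (n(G) = -8 + (G*G + G) = -8 + (G² + G) = -8 + (G + G²) = -8 + G + G²)
-(n(T(0, -9)) + 10740) = -((-8 + (4 - 1*(-9)) + (4 - 1*(-9))²) + 10740) = -((-8 + (4 + 9) + (4 + 9)²) + 10740) = -((-8 + 13 + 13²) + 10740) = -((-8 + 13 + 169) + 10740) = -(174 + 10740) = -1*10914 = -10914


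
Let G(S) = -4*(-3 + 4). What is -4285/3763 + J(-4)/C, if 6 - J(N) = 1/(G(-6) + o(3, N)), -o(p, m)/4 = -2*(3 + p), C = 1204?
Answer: -226012491/199348688 ≈ -1.1338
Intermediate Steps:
G(S) = -4 (G(S) = -4*1 = -4)
o(p, m) = 24 + 8*p (o(p, m) = -(-8)*(3 + p) = -4*(-6 - 2*p) = 24 + 8*p)
J(N) = 263/44 (J(N) = 6 - 1/(-4 + (24 + 8*3)) = 6 - 1/(-4 + (24 + 24)) = 6 - 1/(-4 + 48) = 6 - 1/44 = 263/44)
-4285/3763 + J(-4)/C = -4285/3763 + (263/44)/1204 = -4285*1/3763 + (263/44)*(1/1204) = -4285/3763 + 263/52976 = -226012491/199348688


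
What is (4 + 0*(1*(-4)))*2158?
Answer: 8632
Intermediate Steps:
(4 + 0*(1*(-4)))*2158 = (4 + 0*(-4))*2158 = (4 + 0)*2158 = 4*2158 = 8632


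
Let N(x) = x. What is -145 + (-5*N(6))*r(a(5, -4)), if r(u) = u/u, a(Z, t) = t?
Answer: -175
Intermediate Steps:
r(u) = 1
-145 + (-5*N(6))*r(a(5, -4)) = -145 - 5*6*1 = -145 - 30*1 = -145 - 30 = -175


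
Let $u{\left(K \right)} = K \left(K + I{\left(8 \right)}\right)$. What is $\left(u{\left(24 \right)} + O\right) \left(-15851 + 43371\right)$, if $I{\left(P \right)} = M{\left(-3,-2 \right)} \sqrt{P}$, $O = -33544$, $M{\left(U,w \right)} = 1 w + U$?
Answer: $-907279360 - 6604800 \sqrt{2} \approx -9.1662 \cdot 10^{8}$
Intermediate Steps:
$M{\left(U,w \right)} = U + w$ ($M{\left(U,w \right)} = w + U = U + w$)
$I{\left(P \right)} = - 5 \sqrt{P}$ ($I{\left(P \right)} = \left(-3 - 2\right) \sqrt{P} = - 5 \sqrt{P}$)
$u{\left(K \right)} = K \left(K - 10 \sqrt{2}\right)$ ($u{\left(K \right)} = K \left(K - 5 \sqrt{8}\right) = K \left(K - 5 \cdot 2 \sqrt{2}\right) = K \left(K - 10 \sqrt{2}\right)$)
$\left(u{\left(24 \right)} + O\right) \left(-15851 + 43371\right) = \left(24 \left(24 - 10 \sqrt{2}\right) - 33544\right) \left(-15851 + 43371\right) = \left(\left(576 - 240 \sqrt{2}\right) - 33544\right) 27520 = \left(-32968 - 240 \sqrt{2}\right) 27520 = -907279360 - 6604800 \sqrt{2}$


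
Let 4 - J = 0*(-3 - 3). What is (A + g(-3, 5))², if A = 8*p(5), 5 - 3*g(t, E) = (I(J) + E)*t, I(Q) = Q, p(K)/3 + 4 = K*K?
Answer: 2383936/9 ≈ 2.6488e+5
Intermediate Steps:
J = 4 (J = 4 - 0*(-3 - 3) = 4 - 0*(-6) = 4 - 1*0 = 4 + 0 = 4)
p(K) = -12 + 3*K² (p(K) = -12 + 3*(K*K) = -12 + 3*K²)
g(t, E) = 5/3 - t*(4 + E)/3 (g(t, E) = 5/3 - (4 + E)*t/3 = 5/3 - t*(4 + E)/3)
A = 504 (A = 8*(-12 + 3*5²) = 8*(-12 + 3*25) = 8*(-12 + 75) = 8*63 = 504)
(A + g(-3, 5))² = (504 + (5/3 - 4/3*(-3) - ⅓*5*(-3)))² = (504 + (5/3 + 4 + 5))² = (504 + 32/3)² = (1544/3)² = 2383936/9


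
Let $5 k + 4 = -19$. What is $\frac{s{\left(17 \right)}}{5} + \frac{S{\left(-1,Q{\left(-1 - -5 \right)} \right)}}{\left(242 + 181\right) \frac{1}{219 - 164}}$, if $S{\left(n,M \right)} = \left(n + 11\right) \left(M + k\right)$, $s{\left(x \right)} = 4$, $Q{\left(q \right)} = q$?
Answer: $\frac{14}{705} \approx 0.019858$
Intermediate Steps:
$k = - \frac{23}{5}$ ($k = - \frac{4}{5} + \frac{1}{5} \left(-19\right) = - \frac{4}{5} - \frac{19}{5} = - \frac{23}{5} \approx -4.6$)
$S{\left(n,M \right)} = \left(11 + n\right) \left(- \frac{23}{5} + M\right)$ ($S{\left(n,M \right)} = \left(n + 11\right) \left(M - \frac{23}{5}\right) = \left(11 + n\right) \left(- \frac{23}{5} + M\right)$)
$\frac{s{\left(17 \right)}}{5} + \frac{S{\left(-1,Q{\left(-1 - -5 \right)} \right)}}{\left(242 + 181\right) \frac{1}{219 - 164}} = \frac{4}{5} + \frac{- \frac{253}{5} + 11 \left(-1 - -5\right) - - \frac{23}{5} + \left(-1 - -5\right) \left(-1\right)}{\left(242 + 181\right) \frac{1}{219 - 164}} = 4 \cdot \frac{1}{5} + \frac{- \frac{253}{5} + 11 \left(-1 + 5\right) + \frac{23}{5} + \left(-1 + 5\right) \left(-1\right)}{423 \cdot \frac{1}{55}} = \frac{4}{5} + \frac{- \frac{253}{5} + 11 \cdot 4 + \frac{23}{5} + 4 \left(-1\right)}{423 \cdot \frac{1}{55}} = \frac{4}{5} + \frac{- \frac{253}{5} + 44 + \frac{23}{5} - 4}{\frac{423}{55}} = \frac{4}{5} - \frac{110}{141} = \frac{14}{705}$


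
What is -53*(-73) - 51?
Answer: 3818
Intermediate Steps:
-53*(-73) - 51 = 3869 - 51 = 3818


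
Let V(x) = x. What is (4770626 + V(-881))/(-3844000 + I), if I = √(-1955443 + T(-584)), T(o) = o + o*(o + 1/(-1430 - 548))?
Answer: -18133215882420000/14613797901206027 - 4769745*I*√1579636760703/14613797901206027 ≈ -1.2408 - 0.00041021*I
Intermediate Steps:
T(o) = o + o*(-1/1978 + o) (T(o) = o + o*(o + 1/(-1978)) = o + o*(o - 1/1978) = o + o*(-1/1978 + o))
I = I*√1579636760703/989 (I = √(-1955443 + (1/1978)*(-584)*(1977 + 1978*(-584))) = √(-1955443 + (1/1978)*(-584)*(1977 - 1155152)) = √(-1955443 + (1/1978)*(-584)*(-1153175)) = √(-1955443 + 336727100/989) = √(-1597206027/989) = I*√1579636760703/989 ≈ 1270.8*I)
(4770626 + V(-881))/(-3844000 + I) = (4770626 - 881)/(-3844000 + I*√1579636760703/989) = 4769745/(-3844000 + I*√1579636760703/989)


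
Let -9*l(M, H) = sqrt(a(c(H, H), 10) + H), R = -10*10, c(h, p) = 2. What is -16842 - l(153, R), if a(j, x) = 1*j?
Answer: -16842 + 7*I*sqrt(2)/9 ≈ -16842.0 + 1.0999*I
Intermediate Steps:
a(j, x) = j
R = -100
l(M, H) = -sqrt(2 + H)/9
-16842 - l(153, R) = -16842 - (-1)*sqrt(2 - 100)/9 = -16842 - (-1)*sqrt(-98)/9 = -16842 - (-1)*7*I*sqrt(2)/9 = -16842 - (-7)*I*sqrt(2)/9 = -16842 + 7*I*sqrt(2)/9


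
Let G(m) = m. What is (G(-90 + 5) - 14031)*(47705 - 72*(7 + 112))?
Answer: -552457892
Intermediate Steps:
(G(-90 + 5) - 14031)*(47705 - 72*(7 + 112)) = ((-90 + 5) - 14031)*(47705 - 72*(7 + 112)) = (-85 - 14031)*(47705 - 72*119) = -14116*(47705 - 8568) = -14116*39137 = -552457892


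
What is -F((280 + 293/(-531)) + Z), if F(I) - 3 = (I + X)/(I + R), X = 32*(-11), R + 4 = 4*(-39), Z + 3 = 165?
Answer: -495844/149449 ≈ -3.3178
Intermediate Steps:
Z = 162 (Z = -3 + 165 = 162)
R = -160 (R = -4 + 4*(-39) = -4 - 156 = -160)
X = -352
F(I) = 3 + (-352 + I)/(-160 + I) (F(I) = 3 + (I - 352)/(I - 160) = 3 + (-352 + I)/(-160 + I))
-F((280 + 293/(-531)) + Z) = -4*(-208 + ((280 + 293/(-531)) + 162))/(-160 + ((280 + 293/(-531)) + 162)) = -4*(-208 + ((280 + 293*(-1/531)) + 162))/(-160 + ((280 + 293*(-1/531)) + 162)) = -4*(-208 + ((280 - 293/531) + 162))/(-160 + ((280 - 293/531) + 162)) = -4*(-208 + (148387/531 + 162))/(-160 + (148387/531 + 162)) = -4*(-208 + 234409/531)/(-160 + 234409/531) = -4*123961/(149449/531*531) = -4*531*123961/(149449*531) = -1*495844/149449 = -495844/149449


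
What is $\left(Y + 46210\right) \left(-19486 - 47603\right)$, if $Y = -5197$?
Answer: $-2751521157$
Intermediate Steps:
$\left(Y + 46210\right) \left(-19486 - 47603\right) = \left(-5197 + 46210\right) \left(-19486 - 47603\right) = 41013 \left(-67089\right) = -2751521157$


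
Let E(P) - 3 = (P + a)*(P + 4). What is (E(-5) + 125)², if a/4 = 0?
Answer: 17689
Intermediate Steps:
a = 0 (a = 4*0 = 0)
E(P) = 3 + P*(4 + P) (E(P) = 3 + (P + 0)*(P + 4) = 3 + P*(4 + P))
(E(-5) + 125)² = ((3 + (-5)² + 4*(-5)) + 125)² = ((3 + 25 - 20) + 125)² = (8 + 125)² = 133² = 17689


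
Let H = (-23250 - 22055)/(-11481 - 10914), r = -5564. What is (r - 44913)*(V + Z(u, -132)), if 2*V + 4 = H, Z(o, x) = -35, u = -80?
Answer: 16273027645/8958 ≈ 1.8166e+6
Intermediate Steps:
H = 9061/4479 (H = -45305/(-22395) = -45305*(-1/22395) = 9061/4479 ≈ 2.0230)
V = -8855/8958 (V = -2 + (½)*(9061/4479) = -2 + 9061/8958 = -8855/8958 ≈ -0.98850)
(r - 44913)*(V + Z(u, -132)) = (-5564 - 44913)*(-8855/8958 - 35) = -50477*(-322385/8958) = 16273027645/8958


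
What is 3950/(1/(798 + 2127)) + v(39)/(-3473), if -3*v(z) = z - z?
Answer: 11553750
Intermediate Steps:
v(z) = 0 (v(z) = -(z - z)/3 = -1/3*0 = 0)
3950/(1/(798 + 2127)) + v(39)/(-3473) = 3950/(1/(798 + 2127)) + 0/(-3473) = 3950/(1/2925) + 0*(-1/3473) = 3950/(1/2925) + 0 = 3950*2925 + 0 = 11553750 + 0 = 11553750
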